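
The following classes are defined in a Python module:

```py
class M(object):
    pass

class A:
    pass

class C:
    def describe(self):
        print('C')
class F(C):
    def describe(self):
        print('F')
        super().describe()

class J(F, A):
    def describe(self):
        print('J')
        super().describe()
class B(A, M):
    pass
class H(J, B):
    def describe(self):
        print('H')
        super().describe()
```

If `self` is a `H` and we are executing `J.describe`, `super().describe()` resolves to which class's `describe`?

L[H] = H + merge(L[J], L[B], [J B])
  take J:  [J F C A object] + [B A M object] + [J B]
  take F:  [F C A object] + [B A M object] + [B]
  take C:  [C A object] + [B A M object] + [B]
  take B:  [A object] + [B A M object] + [B]
  take A:  [A object] + [A M object]
  take M:  [object] + [M object]
  take object:  [object] + [object]
MRO: H J F C B A M object
super() in J.describe on a H instance goes to the class after J in H's MRO: F.

F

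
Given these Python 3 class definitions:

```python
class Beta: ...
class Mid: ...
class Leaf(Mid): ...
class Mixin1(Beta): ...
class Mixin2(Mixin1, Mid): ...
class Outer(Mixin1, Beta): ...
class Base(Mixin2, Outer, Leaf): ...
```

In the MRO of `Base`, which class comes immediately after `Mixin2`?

L[Base] = Base + merge(L[Mixin2], L[Outer], L[Leaf], [Mixin2 Outer Leaf])
  take Mixin2:  [Mixin2 Mixin1 Beta Mid object] + [Outer Mixin1 Beta object] + [Leaf Mid object] + [Mixin2 Outer Leaf]
  take Outer:  [Mixin1 Beta Mid object] + [Outer Mixin1 Beta object] + [Leaf Mid object] + [Outer Leaf]
  take Mixin1:  [Mixin1 Beta Mid object] + [Mixin1 Beta object] + [Leaf Mid object] + [Leaf]
  take Beta:  [Beta Mid object] + [Beta object] + [Leaf Mid object] + [Leaf]
  take Leaf:  [Mid object] + [object] + [Leaf Mid object] + [Leaf]
  take Mid:  [Mid object] + [object] + [Mid object]
  take object:  [object] + [object] + [object]
MRO: Base Mixin2 Outer Mixin1 Beta Leaf Mid object
Mixin2 is at position 1; next is Outer.

Outer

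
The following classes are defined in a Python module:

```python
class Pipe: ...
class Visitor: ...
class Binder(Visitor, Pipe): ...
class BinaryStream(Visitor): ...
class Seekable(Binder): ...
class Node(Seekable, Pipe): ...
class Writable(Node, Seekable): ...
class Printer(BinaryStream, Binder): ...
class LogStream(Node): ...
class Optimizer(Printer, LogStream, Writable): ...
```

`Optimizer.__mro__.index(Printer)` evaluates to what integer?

L[Optimizer] = Optimizer + merge(L[Printer], L[LogStream], L[Writable], [Printer LogStream Writable])
  take Printer:  [Printer BinaryStream Binder Visitor Pipe object] + [LogStream Node Seekable Binder Visitor Pipe object] + [Writable Node Seekable Binder Visitor Pipe object] + [Printer LogStream Writable]
  take BinaryStream:  [BinaryStream Binder Visitor Pipe object] + [LogStream Node Seekable Binder Visitor Pipe object] + [Writable Node Seekable Binder Visitor Pipe object] + [LogStream Writable]
  take LogStream:  [Binder Visitor Pipe object] + [LogStream Node Seekable Binder Visitor Pipe object] + [Writable Node Seekable Binder Visitor Pipe object] + [LogStream Writable]
  take Writable:  [Binder Visitor Pipe object] + [Node Seekable Binder Visitor Pipe object] + [Writable Node Seekable Binder Visitor Pipe object] + [Writable]
  take Node:  [Binder Visitor Pipe object] + [Node Seekable Binder Visitor Pipe object] + [Node Seekable Binder Visitor Pipe object]
  take Seekable:  [Binder Visitor Pipe object] + [Seekable Binder Visitor Pipe object] + [Seekable Binder Visitor Pipe object]
  take Binder:  [Binder Visitor Pipe object] + [Binder Visitor Pipe object] + [Binder Visitor Pipe object]
  take Visitor:  [Visitor Pipe object] + [Visitor Pipe object] + [Visitor Pipe object]
  take Pipe:  [Pipe object] + [Pipe object] + [Pipe object]
  take object:  [object] + [object] + [object]
MRO: Optimizer Printer BinaryStream LogStream Writable Node Seekable Binder Visitor Pipe object
Printer sits at index 1.

1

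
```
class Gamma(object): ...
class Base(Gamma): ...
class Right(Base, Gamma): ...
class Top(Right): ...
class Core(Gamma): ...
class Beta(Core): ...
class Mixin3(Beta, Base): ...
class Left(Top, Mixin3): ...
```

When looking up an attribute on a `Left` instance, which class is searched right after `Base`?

L[Left] = Left + merge(L[Top], L[Mixin3], [Top Mixin3])
  take Top:  [Top Right Base Gamma object] + [Mixin3 Beta Core Base Gamma object] + [Top Mixin3]
  take Right:  [Right Base Gamma object] + [Mixin3 Beta Core Base Gamma object] + [Mixin3]
  take Mixin3:  [Base Gamma object] + [Mixin3 Beta Core Base Gamma object] + [Mixin3]
  take Beta:  [Base Gamma object] + [Beta Core Base Gamma object]
  take Core:  [Base Gamma object] + [Core Base Gamma object]
  take Base:  [Base Gamma object] + [Base Gamma object]
  take Gamma:  [Gamma object] + [Gamma object]
  take object:  [object] + [object]
MRO: Left Top Right Mixin3 Beta Core Base Gamma object
Base is at position 6; next is Gamma.

Gamma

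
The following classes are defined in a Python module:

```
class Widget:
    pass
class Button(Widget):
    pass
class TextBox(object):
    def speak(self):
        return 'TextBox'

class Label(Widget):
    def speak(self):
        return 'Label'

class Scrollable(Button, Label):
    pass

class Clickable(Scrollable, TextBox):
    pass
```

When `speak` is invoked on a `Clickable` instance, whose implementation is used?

Label

L[Clickable] = Clickable + merge(L[Scrollable], L[TextBox], [Scrollable TextBox])
  take Scrollable:  [Scrollable Button Label Widget object] + [TextBox object] + [Scrollable TextBox]
  take Button:  [Button Label Widget object] + [TextBox object] + [TextBox]
  take Label:  [Label Widget object] + [TextBox object] + [TextBox]
  take Widget:  [Widget object] + [TextBox object] + [TextBox]
  take TextBox:  [object] + [TextBox object] + [TextBox]
  take object:  [object] + [object]
MRO: Clickable Scrollable Button Label Widget TextBox object
speak is defined in: Label, TextBox. First along the MRO is Label.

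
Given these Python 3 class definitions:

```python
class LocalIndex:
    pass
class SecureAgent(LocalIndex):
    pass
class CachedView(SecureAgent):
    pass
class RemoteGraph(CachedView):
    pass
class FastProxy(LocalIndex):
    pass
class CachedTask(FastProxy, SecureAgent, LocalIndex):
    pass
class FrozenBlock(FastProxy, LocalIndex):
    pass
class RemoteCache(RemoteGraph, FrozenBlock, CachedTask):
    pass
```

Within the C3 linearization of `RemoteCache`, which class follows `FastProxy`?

SecureAgent

L[RemoteCache] = RemoteCache + merge(L[RemoteGraph], L[FrozenBlock], L[CachedTask], [RemoteGraph FrozenBlock CachedTask])
  take RemoteGraph:  [RemoteGraph CachedView SecureAgent LocalIndex object] + [FrozenBlock FastProxy LocalIndex object] + [CachedTask FastProxy SecureAgent LocalIndex object] + [RemoteGraph FrozenBlock CachedTask]
  take CachedView:  [CachedView SecureAgent LocalIndex object] + [FrozenBlock FastProxy LocalIndex object] + [CachedTask FastProxy SecureAgent LocalIndex object] + [FrozenBlock CachedTask]
  take FrozenBlock:  [SecureAgent LocalIndex object] + [FrozenBlock FastProxy LocalIndex object] + [CachedTask FastProxy SecureAgent LocalIndex object] + [FrozenBlock CachedTask]
  take CachedTask:  [SecureAgent LocalIndex object] + [FastProxy LocalIndex object] + [CachedTask FastProxy SecureAgent LocalIndex object] + [CachedTask]
  take FastProxy:  [SecureAgent LocalIndex object] + [FastProxy LocalIndex object] + [FastProxy SecureAgent LocalIndex object]
  take SecureAgent:  [SecureAgent LocalIndex object] + [LocalIndex object] + [SecureAgent LocalIndex object]
  take LocalIndex:  [LocalIndex object] + [LocalIndex object] + [LocalIndex object]
  take object:  [object] + [object] + [object]
MRO: RemoteCache RemoteGraph CachedView FrozenBlock CachedTask FastProxy SecureAgent LocalIndex object
FastProxy is at position 5; next is SecureAgent.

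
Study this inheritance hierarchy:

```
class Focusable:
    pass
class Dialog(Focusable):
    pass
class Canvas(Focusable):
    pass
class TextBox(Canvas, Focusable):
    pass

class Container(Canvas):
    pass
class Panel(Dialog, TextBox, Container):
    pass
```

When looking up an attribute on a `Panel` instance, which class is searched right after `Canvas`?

L[Panel] = Panel + merge(L[Dialog], L[TextBox], L[Container], [Dialog TextBox Container])
  take Dialog:  [Dialog Focusable object] + [TextBox Canvas Focusable object] + [Container Canvas Focusable object] + [Dialog TextBox Container]
  take TextBox:  [Focusable object] + [TextBox Canvas Focusable object] + [Container Canvas Focusable object] + [TextBox Container]
  take Container:  [Focusable object] + [Canvas Focusable object] + [Container Canvas Focusable object] + [Container]
  take Canvas:  [Focusable object] + [Canvas Focusable object] + [Canvas Focusable object]
  take Focusable:  [Focusable object] + [Focusable object] + [Focusable object]
  take object:  [object] + [object] + [object]
MRO: Panel Dialog TextBox Container Canvas Focusable object
Canvas is at position 4; next is Focusable.

Focusable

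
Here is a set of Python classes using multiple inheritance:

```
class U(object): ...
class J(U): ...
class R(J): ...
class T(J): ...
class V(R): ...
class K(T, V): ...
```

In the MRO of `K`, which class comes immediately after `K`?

L[K] = K + merge(L[T], L[V], [T V])
  take T:  [T J U object] + [V R J U object] + [T V]
  take V:  [J U object] + [V R J U object] + [V]
  take R:  [J U object] + [R J U object]
  take J:  [J U object] + [J U object]
  take U:  [U object] + [U object]
  take object:  [object] + [object]
MRO: K T V R J U object
K is at position 0; next is T.

T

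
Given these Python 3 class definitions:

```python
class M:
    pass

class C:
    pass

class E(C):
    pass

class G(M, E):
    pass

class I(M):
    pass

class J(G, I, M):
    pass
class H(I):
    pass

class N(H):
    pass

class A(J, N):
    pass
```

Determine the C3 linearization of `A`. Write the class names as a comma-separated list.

L[A] = A + merge(L[J], L[N], [J N])
  take J:  [J G I M E C object] + [N H I M object] + [J N]
  take G:  [G I M E C object] + [N H I M object] + [N]
  take N:  [I M E C object] + [N H I M object] + [N]
  take H:  [I M E C object] + [H I M object]
  take I:  [I M E C object] + [I M object]
  take M:  [M E C object] + [M object]
  take E:  [E C object] + [object]
  take C:  [C object] + [object]
  take object:  [object] + [object]

A, J, G, N, H, I, M, E, C, object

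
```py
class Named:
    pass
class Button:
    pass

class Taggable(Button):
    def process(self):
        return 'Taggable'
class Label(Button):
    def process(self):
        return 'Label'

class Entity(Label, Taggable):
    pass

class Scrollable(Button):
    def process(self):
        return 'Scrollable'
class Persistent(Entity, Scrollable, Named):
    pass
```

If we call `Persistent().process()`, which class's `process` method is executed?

Label

L[Persistent] = Persistent + merge(L[Entity], L[Scrollable], L[Named], [Entity Scrollable Named])
  take Entity:  [Entity Label Taggable Button object] + [Scrollable Button object] + [Named object] + [Entity Scrollable Named]
  take Label:  [Label Taggable Button object] + [Scrollable Button object] + [Named object] + [Scrollable Named]
  take Taggable:  [Taggable Button object] + [Scrollable Button object] + [Named object] + [Scrollable Named]
  take Scrollable:  [Button object] + [Scrollable Button object] + [Named object] + [Scrollable Named]
  take Button:  [Button object] + [Button object] + [Named object] + [Named]
  take Named:  [object] + [object] + [Named object] + [Named]
  take object:  [object] + [object] + [object]
MRO: Persistent Entity Label Taggable Scrollable Button Named object
process is defined in: Label, Scrollable, Taggable. First along the MRO is Label.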